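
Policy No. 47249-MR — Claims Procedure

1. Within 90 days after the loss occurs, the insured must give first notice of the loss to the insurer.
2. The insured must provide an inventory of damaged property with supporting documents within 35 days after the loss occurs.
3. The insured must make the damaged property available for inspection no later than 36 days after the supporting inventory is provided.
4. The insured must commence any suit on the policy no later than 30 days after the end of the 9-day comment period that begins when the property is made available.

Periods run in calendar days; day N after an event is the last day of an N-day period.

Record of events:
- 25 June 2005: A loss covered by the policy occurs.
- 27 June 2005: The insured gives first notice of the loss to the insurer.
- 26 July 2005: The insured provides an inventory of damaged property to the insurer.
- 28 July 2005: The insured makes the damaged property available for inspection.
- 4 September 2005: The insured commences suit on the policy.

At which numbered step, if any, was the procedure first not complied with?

None — every step was satisfied

Step 1 — counting 90 days from 25 June 2005 (when the loss occurs) gives a deadline of 23 September 2005; done 27 June 2005 — timely.
Step 2 — counting 35 days from 25 June 2005 (when the loss occurs) gives a deadline of 30 July 2005; done 26 July 2005 — timely.
Step 3 — counting 36 days from 26 July 2005 (when the supporting inventory is provided) gives a deadline of 31 August 2005; done 28 July 2005 — timely.
Step 4 — counting 30 days from 6 August 2005 (end of the 9-day comment period, which began when the property is made available on 28 July 2005) gives a deadline of 5 September 2005; completed 4 September 2005, before the deadline.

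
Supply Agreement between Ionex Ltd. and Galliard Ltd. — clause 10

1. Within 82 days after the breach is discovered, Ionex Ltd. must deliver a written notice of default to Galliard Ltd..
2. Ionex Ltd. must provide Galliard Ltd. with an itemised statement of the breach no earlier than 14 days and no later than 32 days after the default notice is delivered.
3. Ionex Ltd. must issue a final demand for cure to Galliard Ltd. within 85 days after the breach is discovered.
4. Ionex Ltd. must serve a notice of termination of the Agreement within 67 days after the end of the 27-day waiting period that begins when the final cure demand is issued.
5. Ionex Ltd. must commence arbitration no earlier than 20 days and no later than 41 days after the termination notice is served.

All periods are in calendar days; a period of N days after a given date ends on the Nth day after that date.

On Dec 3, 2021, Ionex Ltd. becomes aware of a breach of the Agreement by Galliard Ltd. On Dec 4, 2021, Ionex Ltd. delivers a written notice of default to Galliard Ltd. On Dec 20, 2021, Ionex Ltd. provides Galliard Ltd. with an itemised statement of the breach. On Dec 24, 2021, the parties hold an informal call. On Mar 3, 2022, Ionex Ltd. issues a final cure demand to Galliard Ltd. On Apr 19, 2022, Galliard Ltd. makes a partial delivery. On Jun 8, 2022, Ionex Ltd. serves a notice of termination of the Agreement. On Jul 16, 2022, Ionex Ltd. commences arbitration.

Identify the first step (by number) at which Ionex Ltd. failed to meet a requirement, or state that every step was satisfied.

Step 3

Step 1: 82 days after Dec 3, 2021 (when the breach is discovered) is Feb 23, 2022; done Dec 4, 2021 — timely.
Step 2: the window is 14–32 days after Dec 4, 2021 (when the default notice is delivered), so Dec 18, 2021 through Jan 5, 2022; Dec 20, 2021 falls inside that range.
Step 3: 85 days after Dec 3, 2021 (when the breach is discovered) is Feb 26, 2022; done Mar 3, 2022 — 5 days late.
Later steps need not be reached.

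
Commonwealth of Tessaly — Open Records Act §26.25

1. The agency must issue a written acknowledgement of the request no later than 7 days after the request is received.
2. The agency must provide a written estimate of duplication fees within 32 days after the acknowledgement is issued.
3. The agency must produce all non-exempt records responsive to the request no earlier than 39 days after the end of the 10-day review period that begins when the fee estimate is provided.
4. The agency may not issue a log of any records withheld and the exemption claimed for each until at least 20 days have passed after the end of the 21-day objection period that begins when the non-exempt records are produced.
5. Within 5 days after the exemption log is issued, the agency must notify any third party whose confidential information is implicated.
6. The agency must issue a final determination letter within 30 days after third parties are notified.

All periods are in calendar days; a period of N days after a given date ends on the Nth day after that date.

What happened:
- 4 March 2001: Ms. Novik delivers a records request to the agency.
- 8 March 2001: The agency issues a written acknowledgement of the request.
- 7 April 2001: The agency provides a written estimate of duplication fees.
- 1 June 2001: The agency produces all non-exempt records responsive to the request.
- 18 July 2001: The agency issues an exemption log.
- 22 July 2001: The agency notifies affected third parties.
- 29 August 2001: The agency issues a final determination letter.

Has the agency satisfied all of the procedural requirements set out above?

Step 1 — counting 7 days from 4 March 2001 (when the request is received) gives a deadline of 11 March 2001; 8 March 2001 is within that limit.
Step 2 — counting 32 days from 8 March 2001 (when the acknowledgement is issued) gives a deadline of 9 April 2001; completed 7 April 2001, before the deadline.
Step 3 — must wait 39 days from 17 April 2001 (end of the 10-day review period, which began when the fee estimate is provided on 7 April 2001), so not before 26 May 2001; done 1 June 2001 — permitted.
Step 4 — must wait 20 days from 22 June 2001 (end of the 21-day objection period, which began when the non-exempt records are produced on 1 June 2001), so not before 12 July 2001; done 18 July 2001 — permitted.
Step 5 — counting 5 days from 18 July 2001 (when the exemption log is issued) gives a deadline of 23 July 2001; done 22 July 2001 — timely.
Step 6 — counting 30 days from 22 July 2001 (when third parties are notified) gives a deadline of 21 August 2001; 29 August 2001 misses that deadline by 8 days.
No need to go further; step 6 was not satisfied.

No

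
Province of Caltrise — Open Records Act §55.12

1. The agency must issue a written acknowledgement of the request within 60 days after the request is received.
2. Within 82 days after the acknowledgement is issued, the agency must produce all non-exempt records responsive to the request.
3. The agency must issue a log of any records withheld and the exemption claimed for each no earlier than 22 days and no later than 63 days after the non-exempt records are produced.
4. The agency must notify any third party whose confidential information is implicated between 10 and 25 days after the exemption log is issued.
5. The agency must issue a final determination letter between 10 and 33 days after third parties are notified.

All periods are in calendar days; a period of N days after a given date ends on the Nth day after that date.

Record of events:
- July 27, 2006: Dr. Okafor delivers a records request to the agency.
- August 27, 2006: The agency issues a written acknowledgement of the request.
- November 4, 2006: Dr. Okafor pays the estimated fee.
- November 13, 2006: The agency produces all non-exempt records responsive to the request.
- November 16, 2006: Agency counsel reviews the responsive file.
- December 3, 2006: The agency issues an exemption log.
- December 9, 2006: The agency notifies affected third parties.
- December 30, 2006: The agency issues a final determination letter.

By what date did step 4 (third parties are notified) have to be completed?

Step 4 runs from December 3, 2006, when the exemption log is issued. The window is 10–25 days after December 3, 2006; it closes on December 28, 2006.

December 28, 2006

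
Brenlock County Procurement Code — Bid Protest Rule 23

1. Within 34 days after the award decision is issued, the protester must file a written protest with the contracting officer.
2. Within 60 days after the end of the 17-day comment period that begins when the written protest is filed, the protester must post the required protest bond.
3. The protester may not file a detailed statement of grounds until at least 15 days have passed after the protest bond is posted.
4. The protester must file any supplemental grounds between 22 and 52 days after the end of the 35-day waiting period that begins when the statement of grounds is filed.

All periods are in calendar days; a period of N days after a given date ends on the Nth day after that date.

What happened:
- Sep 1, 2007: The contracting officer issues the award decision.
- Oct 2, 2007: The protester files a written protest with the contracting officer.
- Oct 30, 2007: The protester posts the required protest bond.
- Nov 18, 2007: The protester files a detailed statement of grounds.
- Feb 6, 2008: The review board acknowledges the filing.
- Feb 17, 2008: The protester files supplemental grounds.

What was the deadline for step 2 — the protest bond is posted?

Dec 18, 2007

The written protest is filed on Oct 2, 2007; the 17-day comment period therefore ends Oct 19, 2007, and step 2 runs from that date. 60 days after Oct 19, 2007 is Dec 18, 2007.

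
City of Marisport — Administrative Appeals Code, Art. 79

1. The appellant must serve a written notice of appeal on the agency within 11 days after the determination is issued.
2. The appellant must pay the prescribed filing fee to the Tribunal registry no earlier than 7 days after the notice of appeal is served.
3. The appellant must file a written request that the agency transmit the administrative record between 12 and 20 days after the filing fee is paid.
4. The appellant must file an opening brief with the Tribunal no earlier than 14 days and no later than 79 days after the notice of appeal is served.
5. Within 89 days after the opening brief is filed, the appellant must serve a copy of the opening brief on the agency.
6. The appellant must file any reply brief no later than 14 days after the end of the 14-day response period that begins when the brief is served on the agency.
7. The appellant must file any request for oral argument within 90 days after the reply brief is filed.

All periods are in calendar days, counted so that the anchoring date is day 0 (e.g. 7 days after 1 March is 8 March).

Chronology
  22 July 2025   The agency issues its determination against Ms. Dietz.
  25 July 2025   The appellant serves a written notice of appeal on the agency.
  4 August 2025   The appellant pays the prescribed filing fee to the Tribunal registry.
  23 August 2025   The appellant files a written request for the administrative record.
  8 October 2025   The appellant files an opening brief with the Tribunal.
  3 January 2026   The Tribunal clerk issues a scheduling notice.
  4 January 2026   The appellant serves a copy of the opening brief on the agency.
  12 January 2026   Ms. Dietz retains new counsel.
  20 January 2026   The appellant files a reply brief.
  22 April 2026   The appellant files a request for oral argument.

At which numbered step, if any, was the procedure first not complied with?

Step 7

(1) due by 22 July 2025 + 11 days = 2 August 2025; 25 July 2025 is within that limit.
(2) permitted from 25 July 2025 + 7 days = 1 August 2025 onward; done 4 August 2025, after the minimum wait.
(3) the permitted window runs from 4 August 2025 + 12 = 16 August 2025 to 4 August 2025 + 20 = 24 August 2025; done 23 August 2025 — within the window.
(4) the permitted window runs from 25 July 2025 + 14 = 8 August 2025 to 25 July 2025 + 79 = 12 October 2025; done 8 October 2025 — within the window.
(5) due by 8 October 2025 + 89 days = 5 January 2026; done 4 January 2026 — timely.
(6) due by 18 January 2026 + 14 days = 1 February 2026; completed 20 January 2026, before the deadline.
(7) due by 20 January 2026 + 90 days = 20 April 2026; 22 April 2026 misses that deadline by 2 days.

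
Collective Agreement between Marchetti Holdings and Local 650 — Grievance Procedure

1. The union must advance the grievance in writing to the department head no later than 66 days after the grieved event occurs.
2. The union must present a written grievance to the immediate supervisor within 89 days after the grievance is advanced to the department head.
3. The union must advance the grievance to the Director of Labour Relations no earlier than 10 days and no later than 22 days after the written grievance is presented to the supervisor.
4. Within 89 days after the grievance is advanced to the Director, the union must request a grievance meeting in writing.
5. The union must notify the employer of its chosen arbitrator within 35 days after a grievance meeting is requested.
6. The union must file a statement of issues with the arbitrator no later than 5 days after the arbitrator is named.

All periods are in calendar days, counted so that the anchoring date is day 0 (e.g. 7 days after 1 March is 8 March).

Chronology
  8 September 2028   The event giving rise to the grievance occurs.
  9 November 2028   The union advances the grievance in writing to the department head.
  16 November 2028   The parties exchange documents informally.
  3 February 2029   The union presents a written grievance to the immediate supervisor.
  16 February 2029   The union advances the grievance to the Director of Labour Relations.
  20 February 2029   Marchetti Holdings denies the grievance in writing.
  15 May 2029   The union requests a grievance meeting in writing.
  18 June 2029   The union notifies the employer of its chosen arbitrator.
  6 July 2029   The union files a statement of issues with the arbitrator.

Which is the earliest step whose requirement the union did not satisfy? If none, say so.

(1) due by 8 September 2028 + 66 days = 13 November 2028; done 9 November 2028 — timely.
(2) due by 9 November 2028 + 89 days = 6 February 2029; 3 February 2029 is within that limit.
(3) the permitted window runs from 3 February 2029 + 10 = 13 February 2029 to 3 February 2029 + 22 = 25 February 2029; done 16 February 2029, which is between those dates.
(4) due by 16 February 2029 + 89 days = 16 May 2029; done 15 May 2029 — timely.
(5) due by 15 May 2029 + 35 days = 19 June 2029; completed 18 June 2029, before the deadline.
(6) due by 18 June 2029 + 5 days = 23 June 2029; 6 July 2029 misses that deadline by 13 days.
The procedure was therefore not followed at step 6.

Step 6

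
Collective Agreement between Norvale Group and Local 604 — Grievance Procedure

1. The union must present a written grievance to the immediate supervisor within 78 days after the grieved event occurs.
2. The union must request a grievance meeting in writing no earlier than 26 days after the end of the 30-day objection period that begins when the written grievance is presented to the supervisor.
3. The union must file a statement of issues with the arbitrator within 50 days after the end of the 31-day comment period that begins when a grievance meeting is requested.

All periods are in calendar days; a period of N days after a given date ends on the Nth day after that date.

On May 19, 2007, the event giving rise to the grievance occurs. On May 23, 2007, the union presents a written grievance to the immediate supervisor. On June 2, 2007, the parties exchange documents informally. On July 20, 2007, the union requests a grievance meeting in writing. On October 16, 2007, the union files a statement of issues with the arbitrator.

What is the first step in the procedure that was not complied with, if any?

(1) due by May 19, 2007 + 78 days = August 5, 2007; completed May 23, 2007, before the deadline.
(2) permitted from June 22, 2007 + 26 days = July 18, 2007 onward; done July 20, 2007, after the minimum wait.
(3) due by August 20, 2007 + 50 days = October 9, 2007; done October 16, 2007 — 7 days late.

Step 3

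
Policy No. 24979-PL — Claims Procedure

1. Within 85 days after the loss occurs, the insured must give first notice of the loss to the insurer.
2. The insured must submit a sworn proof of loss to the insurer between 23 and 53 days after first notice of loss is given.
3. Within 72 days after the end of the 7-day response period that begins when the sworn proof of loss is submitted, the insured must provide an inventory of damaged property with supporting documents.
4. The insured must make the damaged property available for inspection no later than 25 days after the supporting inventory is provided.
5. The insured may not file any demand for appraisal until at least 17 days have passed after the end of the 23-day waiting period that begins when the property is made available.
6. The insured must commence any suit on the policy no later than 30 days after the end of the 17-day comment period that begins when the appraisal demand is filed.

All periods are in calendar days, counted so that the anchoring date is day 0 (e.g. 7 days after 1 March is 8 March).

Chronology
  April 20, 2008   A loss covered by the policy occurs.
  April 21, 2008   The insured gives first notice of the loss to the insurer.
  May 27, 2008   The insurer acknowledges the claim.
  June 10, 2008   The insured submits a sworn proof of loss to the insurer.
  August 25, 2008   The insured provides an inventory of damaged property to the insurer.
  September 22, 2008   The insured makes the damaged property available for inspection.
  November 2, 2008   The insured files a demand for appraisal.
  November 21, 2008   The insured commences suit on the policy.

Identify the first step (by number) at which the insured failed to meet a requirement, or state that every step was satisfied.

(1) due by April 20, 2008 + 85 days = July 14, 2008; completed April 21, 2008, before the deadline.
(2) the permitted window runs from April 21, 2008 + 23 = May 14, 2008 to April 21, 2008 + 53 = June 13, 2008; June 10, 2008 falls inside that range.
(3) due by June 17, 2008 + 72 days = August 28, 2008; August 25, 2008 is within that limit.
(4) due by August 25, 2008 + 25 days = September 19, 2008; not done until September 22, 2008, 3 days after the deadline.

Step 4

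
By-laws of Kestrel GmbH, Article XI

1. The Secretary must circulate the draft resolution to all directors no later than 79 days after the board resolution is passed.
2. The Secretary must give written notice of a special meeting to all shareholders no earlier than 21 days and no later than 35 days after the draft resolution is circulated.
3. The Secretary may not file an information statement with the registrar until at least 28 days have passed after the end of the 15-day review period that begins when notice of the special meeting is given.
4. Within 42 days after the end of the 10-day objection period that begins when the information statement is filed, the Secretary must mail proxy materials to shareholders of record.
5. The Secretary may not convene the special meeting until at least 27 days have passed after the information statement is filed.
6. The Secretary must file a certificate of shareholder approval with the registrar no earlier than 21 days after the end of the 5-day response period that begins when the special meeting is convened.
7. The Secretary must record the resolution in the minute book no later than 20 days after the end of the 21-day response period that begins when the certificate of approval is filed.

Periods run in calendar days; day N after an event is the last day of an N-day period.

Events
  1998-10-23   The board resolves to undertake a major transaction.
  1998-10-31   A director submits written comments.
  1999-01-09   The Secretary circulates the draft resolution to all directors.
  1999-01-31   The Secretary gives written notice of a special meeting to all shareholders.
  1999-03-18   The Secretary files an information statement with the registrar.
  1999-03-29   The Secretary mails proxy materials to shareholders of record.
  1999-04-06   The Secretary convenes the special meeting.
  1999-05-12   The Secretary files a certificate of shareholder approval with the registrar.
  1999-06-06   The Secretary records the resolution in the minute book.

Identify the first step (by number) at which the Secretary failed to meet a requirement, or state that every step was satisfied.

Step 1: 79 days after 1998-10-23 (when the board resolution is passed) is 1999-01-10; 1999-01-09 is within that limit.
Step 2: the window is 21–35 days after 1999-01-09 (when the draft resolution is circulated), so 1999-01-30 through 1999-02-13; 1999-01-31 falls inside that range.
Step 3: the earliest permitted date is 28 days after 1999-02-15 (end of the 15-day review period, which began when notice of the special meeting is given on 1999-01-31), i.e. 1999-03-15; done 1999-03-18 — permitted.
Step 4: 42 days after 1999-03-28 (end of the 10-day objection period, which began when the information statement is filed on 1999-03-18) is 1999-05-09; done 1999-03-29 — timely.
Step 5: the earliest permitted date is 27 days after 1999-03-18 (when the information statement is filed), i.e. 1999-04-14; acted on 1999-04-06, 8 days prematurely.

Step 5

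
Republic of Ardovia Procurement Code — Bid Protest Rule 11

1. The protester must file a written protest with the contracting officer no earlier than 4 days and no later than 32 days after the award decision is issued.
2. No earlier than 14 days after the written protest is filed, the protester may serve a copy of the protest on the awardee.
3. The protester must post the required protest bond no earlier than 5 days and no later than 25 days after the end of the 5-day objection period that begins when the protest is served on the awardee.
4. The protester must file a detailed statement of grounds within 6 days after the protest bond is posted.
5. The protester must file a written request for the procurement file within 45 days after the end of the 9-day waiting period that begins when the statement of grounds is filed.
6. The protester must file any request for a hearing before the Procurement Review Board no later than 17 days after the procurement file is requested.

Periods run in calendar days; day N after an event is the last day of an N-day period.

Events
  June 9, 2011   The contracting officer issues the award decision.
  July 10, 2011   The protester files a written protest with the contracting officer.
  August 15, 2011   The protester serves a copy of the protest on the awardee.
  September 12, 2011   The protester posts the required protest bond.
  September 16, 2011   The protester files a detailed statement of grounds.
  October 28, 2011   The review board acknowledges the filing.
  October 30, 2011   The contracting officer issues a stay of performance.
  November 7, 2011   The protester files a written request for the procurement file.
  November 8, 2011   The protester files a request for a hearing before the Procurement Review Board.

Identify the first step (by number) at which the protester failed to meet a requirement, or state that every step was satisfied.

(1) the permitted window runs from June 9, 2011 + 4 = June 13, 2011 to June 9, 2011 + 32 = July 11, 2011; done July 10, 2011, which is between those dates.
(2) permitted from July 10, 2011 + 14 days = July 24, 2011 onward; done August 15, 2011 — permitted.
(3) the permitted window runs from August 20, 2011 + 5 = August 25, 2011 to August 20, 2011 + 25 = September 14, 2011; September 12, 2011 falls inside that range.
(4) due by September 12, 2011 + 6 days = September 18, 2011; completed September 16, 2011, before the deadline.
(5) due by September 25, 2011 + 45 days = November 9, 2011; done November 7, 2011 — timely.
(6) due by November 7, 2011 + 17 days = November 24, 2011; completed November 8, 2011, before the deadline.

None — every step was satisfied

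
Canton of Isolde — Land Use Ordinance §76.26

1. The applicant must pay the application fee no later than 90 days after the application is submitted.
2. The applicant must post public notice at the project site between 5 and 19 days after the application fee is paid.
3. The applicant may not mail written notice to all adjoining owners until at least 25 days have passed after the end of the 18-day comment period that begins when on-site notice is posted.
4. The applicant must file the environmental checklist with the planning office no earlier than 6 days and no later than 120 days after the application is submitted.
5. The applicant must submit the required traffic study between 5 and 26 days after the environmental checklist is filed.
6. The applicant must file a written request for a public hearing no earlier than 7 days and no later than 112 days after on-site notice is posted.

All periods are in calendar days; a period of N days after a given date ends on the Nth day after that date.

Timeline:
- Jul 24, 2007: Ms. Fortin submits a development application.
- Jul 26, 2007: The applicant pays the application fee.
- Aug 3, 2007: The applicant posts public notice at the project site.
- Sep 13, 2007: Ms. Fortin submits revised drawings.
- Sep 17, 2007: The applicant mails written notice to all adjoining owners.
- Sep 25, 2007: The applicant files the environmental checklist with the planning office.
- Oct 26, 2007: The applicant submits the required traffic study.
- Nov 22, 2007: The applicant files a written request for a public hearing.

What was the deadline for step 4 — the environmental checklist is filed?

Nov 21, 2007

Step 4 runs from Jul 24, 2007, when the application is submitted. The window is 6–120 days after Jul 24, 2007; it closes on Nov 21, 2007.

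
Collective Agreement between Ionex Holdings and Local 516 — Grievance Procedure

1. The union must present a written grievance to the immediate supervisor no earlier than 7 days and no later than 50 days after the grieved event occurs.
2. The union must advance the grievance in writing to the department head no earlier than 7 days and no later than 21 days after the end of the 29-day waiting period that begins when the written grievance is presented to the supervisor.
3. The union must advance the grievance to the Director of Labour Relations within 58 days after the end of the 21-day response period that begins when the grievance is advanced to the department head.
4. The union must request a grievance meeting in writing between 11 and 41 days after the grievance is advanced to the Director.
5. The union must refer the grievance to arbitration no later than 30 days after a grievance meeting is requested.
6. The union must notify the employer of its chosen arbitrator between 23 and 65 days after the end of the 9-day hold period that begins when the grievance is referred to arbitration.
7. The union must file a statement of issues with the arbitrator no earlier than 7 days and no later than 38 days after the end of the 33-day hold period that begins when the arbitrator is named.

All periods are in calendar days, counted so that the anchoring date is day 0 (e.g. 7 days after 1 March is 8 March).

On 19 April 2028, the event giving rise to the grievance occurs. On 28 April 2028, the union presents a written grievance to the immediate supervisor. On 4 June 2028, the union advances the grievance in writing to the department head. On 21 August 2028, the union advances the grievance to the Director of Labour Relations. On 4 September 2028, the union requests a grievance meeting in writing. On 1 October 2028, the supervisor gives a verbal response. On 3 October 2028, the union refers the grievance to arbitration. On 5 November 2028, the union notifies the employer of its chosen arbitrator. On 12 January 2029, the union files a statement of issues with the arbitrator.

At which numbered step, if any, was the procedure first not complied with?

(1) the permitted window runs from 19 April 2028 + 7 = 26 April 2028 to 19 April 2028 + 50 = 8 June 2028; done 28 April 2028, which is between those dates.
(2) the permitted window runs from 27 May 2028 + 7 = 3 June 2028 to 27 May 2028 + 21 = 17 June 2028; done 4 June 2028 — within the window.
(3) due by 25 June 2028 + 58 days = 22 August 2028; 21 August 2028 is within that limit.
(4) the permitted window runs from 21 August 2028 + 11 = 1 September 2028 to 21 August 2028 + 41 = 1 October 2028; done 4 September 2028, which is between those dates.
(5) due by 4 September 2028 + 30 days = 4 October 2028; 3 October 2028 is within that limit.
(6) the permitted window runs from 12 October 2028 + 23 = 4 November 2028 to 12 October 2028 + 65 = 16 December 2028; 5 November 2028 falls inside that range.
(7) the permitted window runs from 8 December 2028 + 7 = 15 December 2028 to 8 December 2028 + 38 = 15 January 2029; done 12 January 2029, which is between those dates.

None — every step was satisfied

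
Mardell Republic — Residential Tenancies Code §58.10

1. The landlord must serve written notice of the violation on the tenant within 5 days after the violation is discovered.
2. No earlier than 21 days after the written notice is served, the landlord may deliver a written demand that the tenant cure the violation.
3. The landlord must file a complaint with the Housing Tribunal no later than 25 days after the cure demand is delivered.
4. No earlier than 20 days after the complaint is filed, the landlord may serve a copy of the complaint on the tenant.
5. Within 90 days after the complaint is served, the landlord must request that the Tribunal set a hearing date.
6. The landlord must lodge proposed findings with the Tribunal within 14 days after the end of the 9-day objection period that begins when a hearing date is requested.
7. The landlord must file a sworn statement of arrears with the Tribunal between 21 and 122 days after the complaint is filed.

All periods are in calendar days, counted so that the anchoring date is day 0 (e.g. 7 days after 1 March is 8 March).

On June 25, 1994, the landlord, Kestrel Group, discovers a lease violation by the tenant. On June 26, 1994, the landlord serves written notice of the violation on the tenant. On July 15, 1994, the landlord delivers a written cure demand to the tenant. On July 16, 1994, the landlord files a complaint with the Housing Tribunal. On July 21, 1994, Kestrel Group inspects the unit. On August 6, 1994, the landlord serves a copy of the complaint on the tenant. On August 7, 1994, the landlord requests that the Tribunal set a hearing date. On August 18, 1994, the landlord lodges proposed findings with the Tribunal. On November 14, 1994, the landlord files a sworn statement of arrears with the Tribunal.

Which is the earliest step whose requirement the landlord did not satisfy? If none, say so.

Step 2

(1) due by June 25, 1994 + 5 days = June 30, 1994; completed June 26, 1994, before the deadline.
(2) permitted from June 26, 1994 + 21 days = July 17, 1994 onward; July 15, 1994 is 2 days before the earliest permitted date.
No need to go further; step 2 was not satisfied.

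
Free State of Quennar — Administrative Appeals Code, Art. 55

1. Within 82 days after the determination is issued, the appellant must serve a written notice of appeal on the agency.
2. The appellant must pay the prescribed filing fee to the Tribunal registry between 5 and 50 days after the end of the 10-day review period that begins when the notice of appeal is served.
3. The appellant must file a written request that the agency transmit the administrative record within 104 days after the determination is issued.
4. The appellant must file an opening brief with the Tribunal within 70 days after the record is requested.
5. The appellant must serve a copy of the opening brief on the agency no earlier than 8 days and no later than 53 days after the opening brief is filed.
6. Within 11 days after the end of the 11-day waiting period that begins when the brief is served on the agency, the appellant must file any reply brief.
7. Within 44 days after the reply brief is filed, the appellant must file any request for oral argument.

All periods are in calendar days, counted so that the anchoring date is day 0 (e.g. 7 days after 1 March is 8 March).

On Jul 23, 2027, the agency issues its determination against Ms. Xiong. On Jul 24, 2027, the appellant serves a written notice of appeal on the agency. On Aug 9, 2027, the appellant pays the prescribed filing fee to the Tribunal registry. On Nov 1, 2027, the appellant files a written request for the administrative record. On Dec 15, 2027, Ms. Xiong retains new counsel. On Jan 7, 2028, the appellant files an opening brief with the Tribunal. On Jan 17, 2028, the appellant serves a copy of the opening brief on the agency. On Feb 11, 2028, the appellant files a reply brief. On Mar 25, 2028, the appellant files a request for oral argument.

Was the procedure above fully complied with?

No

(1) due by Jul 23, 2027 + 82 days = Oct 13, 2027; done Jul 24, 2027 — timely.
(2) the permitted window runs from Aug 3, 2027 + 5 = Aug 8, 2027 to Aug 3, 2027 + 50 = Sep 22, 2027; Aug 9, 2027 falls inside that range.
(3) due by Jul 23, 2027 + 104 days = Nov 4, 2027; Nov 1, 2027 is within that limit.
(4) due by Nov 1, 2027 + 70 days = Jan 10, 2028; Jan 7, 2028 is within that limit.
(5) the permitted window runs from Jan 7, 2028 + 8 = Jan 15, 2028 to Jan 7, 2028 + 53 = Feb 29, 2028; done Jan 17, 2028 — within the window.
(6) due by Jan 28, 2028 + 11 days = Feb 8, 2028; done Feb 11, 2028 — 3 days late.
The analysis stops there.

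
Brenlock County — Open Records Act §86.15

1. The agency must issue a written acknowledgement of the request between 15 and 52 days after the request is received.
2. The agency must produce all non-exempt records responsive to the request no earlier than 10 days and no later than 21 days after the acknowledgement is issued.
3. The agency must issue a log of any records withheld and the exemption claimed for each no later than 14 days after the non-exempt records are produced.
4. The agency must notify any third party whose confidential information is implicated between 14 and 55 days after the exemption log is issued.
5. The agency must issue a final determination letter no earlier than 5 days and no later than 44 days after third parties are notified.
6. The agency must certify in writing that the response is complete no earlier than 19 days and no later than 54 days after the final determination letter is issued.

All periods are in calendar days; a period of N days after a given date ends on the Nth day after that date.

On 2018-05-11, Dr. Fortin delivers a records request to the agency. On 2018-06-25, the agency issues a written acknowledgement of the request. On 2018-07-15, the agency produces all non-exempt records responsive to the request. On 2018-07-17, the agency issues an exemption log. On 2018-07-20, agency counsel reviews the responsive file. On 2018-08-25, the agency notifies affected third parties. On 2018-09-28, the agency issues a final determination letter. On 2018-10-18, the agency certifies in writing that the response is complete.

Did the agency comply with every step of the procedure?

Yes

(1) the permitted window runs from 2018-05-11 + 15 = 2018-05-26 to 2018-05-11 + 52 = 2018-07-02; 2018-06-25 falls inside that range.
(2) the permitted window runs from 2018-06-25 + 10 = 2018-07-05 to 2018-06-25 + 21 = 2018-07-16; 2018-07-15 falls inside that range.
(3) due by 2018-07-15 + 14 days = 2018-07-29; completed 2018-07-17, before the deadline.
(4) the permitted window runs from 2018-07-17 + 14 = 2018-07-31 to 2018-07-17 + 55 = 2018-09-10; done 2018-08-25, which is between those dates.
(5) the permitted window runs from 2018-08-25 + 5 = 2018-08-30 to 2018-08-25 + 44 = 2018-10-08; 2018-09-28 falls inside that range.
(6) the permitted window runs from 2018-09-28 + 19 = 2018-10-17 to 2018-09-28 + 54 = 2018-11-21; done 2018-10-18 — within the window.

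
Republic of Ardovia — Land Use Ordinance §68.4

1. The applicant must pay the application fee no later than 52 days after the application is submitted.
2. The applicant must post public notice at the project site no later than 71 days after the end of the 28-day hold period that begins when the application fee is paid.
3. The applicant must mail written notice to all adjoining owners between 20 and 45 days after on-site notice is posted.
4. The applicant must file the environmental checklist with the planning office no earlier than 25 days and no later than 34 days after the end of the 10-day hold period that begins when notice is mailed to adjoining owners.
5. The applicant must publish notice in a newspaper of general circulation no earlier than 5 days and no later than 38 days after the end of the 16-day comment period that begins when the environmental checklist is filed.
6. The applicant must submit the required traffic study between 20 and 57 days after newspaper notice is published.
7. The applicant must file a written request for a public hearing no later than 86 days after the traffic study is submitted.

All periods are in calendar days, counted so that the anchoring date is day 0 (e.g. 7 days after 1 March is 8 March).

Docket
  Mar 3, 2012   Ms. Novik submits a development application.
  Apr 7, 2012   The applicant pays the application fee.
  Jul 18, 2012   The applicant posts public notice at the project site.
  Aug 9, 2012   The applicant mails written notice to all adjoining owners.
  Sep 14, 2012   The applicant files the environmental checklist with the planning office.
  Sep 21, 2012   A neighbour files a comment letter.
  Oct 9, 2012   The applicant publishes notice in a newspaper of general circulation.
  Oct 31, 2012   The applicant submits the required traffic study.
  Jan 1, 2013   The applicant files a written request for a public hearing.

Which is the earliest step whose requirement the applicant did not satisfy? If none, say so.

Step 2

Step 1 — counting 52 days from Mar 3, 2012 (when the application is submitted) gives a deadline of Apr 24, 2012; done Apr 7, 2012 — timely.
Step 2 — counting 71 days from May 5, 2012 (end of the 28-day hold period, which began when the application fee is paid on Apr 7, 2012) gives a deadline of Jul 15, 2012; Jul 18, 2012 misses that deadline by 3 days.
The procedure was therefore not followed at step 2.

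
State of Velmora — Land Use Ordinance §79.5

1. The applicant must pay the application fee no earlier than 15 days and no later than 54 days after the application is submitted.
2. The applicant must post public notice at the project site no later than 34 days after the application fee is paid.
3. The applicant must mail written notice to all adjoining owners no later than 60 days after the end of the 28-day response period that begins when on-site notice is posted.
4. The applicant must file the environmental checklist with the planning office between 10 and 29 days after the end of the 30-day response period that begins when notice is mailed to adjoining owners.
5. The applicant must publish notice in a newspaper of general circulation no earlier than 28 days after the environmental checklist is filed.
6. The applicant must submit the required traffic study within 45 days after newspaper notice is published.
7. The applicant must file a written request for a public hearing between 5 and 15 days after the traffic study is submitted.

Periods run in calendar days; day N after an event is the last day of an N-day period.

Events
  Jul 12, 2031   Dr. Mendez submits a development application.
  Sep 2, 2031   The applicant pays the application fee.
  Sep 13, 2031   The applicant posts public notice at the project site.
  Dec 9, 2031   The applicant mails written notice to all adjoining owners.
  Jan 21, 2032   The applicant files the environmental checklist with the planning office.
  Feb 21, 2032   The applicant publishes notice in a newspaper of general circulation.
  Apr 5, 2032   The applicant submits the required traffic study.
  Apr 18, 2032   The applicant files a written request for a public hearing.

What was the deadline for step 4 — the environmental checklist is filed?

Notice is mailed to adjoining owners on Dec 9, 2031; the 30-day response period therefore ends Jan 8, 2032, and step 4 runs from that date. The window is 10–29 days after Jan 8, 2032; it closes on Feb 6, 2032.

Feb 6, 2032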